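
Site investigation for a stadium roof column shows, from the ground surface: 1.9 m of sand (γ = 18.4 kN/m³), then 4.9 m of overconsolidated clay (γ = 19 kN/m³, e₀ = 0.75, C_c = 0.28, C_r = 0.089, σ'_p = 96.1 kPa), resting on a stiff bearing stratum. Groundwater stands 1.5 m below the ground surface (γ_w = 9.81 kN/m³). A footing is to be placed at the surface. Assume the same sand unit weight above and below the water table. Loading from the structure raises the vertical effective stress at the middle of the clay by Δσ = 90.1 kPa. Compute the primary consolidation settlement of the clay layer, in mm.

Mid-depth of clay below the ground surface: z = 1.9 + 4.9/2 = 4.35 m.
Total vertical stress at mid-clay: σ_v = 18.4×1.9 + 19×2.45 = 81.51 kPa.
Pore pressure: u = 9.81×(4.35 − 1.5) = 27.959 kPa.
Initial effective stress: σ'_0 = σ_v − u = 81.51 − 27.959 = 53.551 kPa.
Final effective stress: σ'_f = 53.551 + 90.1 = 143.65 kPa.
σ'_f = 143.65 > σ'_p = 96.1 kPa, so the stress path crosses the preconsolidation pressure — recompression up to σ'_p, then virgin compression beyond:
S_c = H/(1+e₀)·[C_r·log₁₀(σ'_p/σ'_0) + C_c·log₁₀(σ'_f/σ'_p)]
    = 4.9/1.75 × [0.089×log₁₀(96.1/53.551) + 0.28×log₁₀(143.65/96.1)]
    = 2.8 × [0.022602 + 0.048883] = 0.2002 m

S_c ≈ 200 mm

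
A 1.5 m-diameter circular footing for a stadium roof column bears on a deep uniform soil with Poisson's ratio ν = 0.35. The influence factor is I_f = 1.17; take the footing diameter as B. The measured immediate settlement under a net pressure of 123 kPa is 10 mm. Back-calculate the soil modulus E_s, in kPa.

E_s ≈ 18900 kPa

S_e = q·B·(1−ν²)/E_s · I_f  ⇒  E_s = q·B·(1−ν²)·I_f / S_e.
E_s = 123 × 1.5 × 0.8775 × 1.17 / 0.01 = 18940 kPa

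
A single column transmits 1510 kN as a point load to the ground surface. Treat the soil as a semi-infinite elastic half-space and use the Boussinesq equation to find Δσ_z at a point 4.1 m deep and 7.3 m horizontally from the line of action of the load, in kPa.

Δσ_z ≈ 1.21 kPa

Boussinesq vertical stress below a point load on an elastic half-space:
Δσ_z = 3P/(2πz²) · [1 + (r/z)²]^(−5/2)
r/z = 7.3/4.1 = 1.7805; [1+(r/z)²]^(−5/2) = 0.028159.
Δσ_z = 3×1510/(2π×4.1²) × 0.028159 = 42.889 × 0.028159 = 1.208 kPa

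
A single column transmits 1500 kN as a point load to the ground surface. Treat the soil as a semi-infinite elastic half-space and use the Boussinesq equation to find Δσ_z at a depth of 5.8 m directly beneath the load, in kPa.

Boussinesq vertical stress below a point load on an elastic half-space:
Δσ_z = 3P/(2πz²) · [1 + (r/z)²]^(−5/2)
r/z = 0/5.8 = 0; [1+(r/z)²]^(−5/2) = 1.
Δσ_z = 3×1500/(2π×5.8²) × 1 = 21.29 × 1 = 21.29 kPa

Δσ_z ≈ 21.3 kPa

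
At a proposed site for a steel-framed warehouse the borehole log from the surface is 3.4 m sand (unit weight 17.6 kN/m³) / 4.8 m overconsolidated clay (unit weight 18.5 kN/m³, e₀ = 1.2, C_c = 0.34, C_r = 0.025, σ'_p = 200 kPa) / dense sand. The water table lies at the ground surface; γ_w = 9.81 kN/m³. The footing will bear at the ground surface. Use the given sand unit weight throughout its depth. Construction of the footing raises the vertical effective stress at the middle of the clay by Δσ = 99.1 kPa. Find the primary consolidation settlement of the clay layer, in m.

S_c ≈ 0.0267 m

Mid-depth of clay below the ground surface: z = 3.4 + 4.8/2 = 5.8 m.
Total vertical stress at mid-clay: σ_v = 17.6×3.4 + 18.5×2.4 = 104.24 kPa.
Pore pressure: u = 9.81×(5.8 − 0) = 56.898 kPa.
Initial effective stress: σ'_0 = σ_v − u = 104.24 − 56.898 = 47.342 kPa.
Final effective stress: σ'_f = 47.342 + 99.1 = 146.44 kPa.
σ'_f = 146.44 ≤ σ'_p = 200 kPa, so the clay remains overconsolidated and only the recompression index applies:
S_c = C_r·H/(1+e₀)·log₁₀(σ'_f/σ'_0) = 0.025×4.8/2.2×log₁₀(146.44/47.342)
    = 0.054545 × 0.49041 = 0.02675 m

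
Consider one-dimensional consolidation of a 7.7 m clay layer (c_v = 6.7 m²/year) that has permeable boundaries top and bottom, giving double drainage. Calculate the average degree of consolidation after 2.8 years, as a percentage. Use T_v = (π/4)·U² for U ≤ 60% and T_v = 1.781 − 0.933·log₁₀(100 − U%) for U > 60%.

Drainage path length: H_d = H/2 = 3.85 m (double drainage).
T_v = c_v·t/H_d² = 6.7×2.8/3.85² = 1.2656.
T_v = 1.2656 corresponds to the U > 60% branch:
U = 1 − 10^((1.781 − T_v)/0.933)/100 = 0.9643

U ≈ 96.4 %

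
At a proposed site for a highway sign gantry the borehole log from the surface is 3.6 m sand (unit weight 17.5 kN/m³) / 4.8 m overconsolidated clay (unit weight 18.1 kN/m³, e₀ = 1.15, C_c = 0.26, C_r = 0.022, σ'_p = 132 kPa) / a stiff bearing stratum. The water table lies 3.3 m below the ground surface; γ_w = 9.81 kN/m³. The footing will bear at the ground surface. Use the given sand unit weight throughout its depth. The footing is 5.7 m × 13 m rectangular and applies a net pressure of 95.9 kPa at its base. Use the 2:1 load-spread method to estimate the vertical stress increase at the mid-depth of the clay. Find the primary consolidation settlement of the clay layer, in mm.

S_c ≈ 7.17 mm

Mid-depth of clay below the ground surface: z = 3.6 + 4.8/2 = 6 m.
Total vertical stress at mid-clay: σ_v = 17.5×3.6 + 18.1×2.4 = 106.44 kPa.
Pore pressure: u = 9.81×(6 − 3.3) = 26.487 kPa.
Initial effective stress: σ'_0 = σ_v − u = 106.44 − 26.487 = 79.953 kPa.
Stress increase at mid-clay by the 2:1 spreading method:
Δσ = qBL/((B+z)(L+z)) = 95.9×5.7×13/((5.7+6)(13+6)) = 31.967 kPa
Final effective stress: σ'_f = 79.953 + 31.967 = 111.92 kPa.
σ'_f = 111.92 ≤ σ'_p = 132 kPa, so the clay remains overconsolidated and only the recompression index applies:
S_c = C_r·H/(1+e₀)·log₁₀(σ'_f/σ'_0) = 0.022×4.8/2.15×log₁₀(111.92/79.953)
    = 0.049117 × 0.14607 = 0.007175 m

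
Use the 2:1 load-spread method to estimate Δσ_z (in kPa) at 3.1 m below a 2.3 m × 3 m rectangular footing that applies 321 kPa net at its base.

Δσ_z ≈ 67.2 kPa

By the 2:1 method the load spreads at 1 horizontal : 2 vertical, so at depth z the loaded area has grown by z in each plan dimension:
Δσ = qBL/((B+z)(L+z)) = 321×2.3×3/((2.3+3.1)(3+3.1)) = 67.24 kPa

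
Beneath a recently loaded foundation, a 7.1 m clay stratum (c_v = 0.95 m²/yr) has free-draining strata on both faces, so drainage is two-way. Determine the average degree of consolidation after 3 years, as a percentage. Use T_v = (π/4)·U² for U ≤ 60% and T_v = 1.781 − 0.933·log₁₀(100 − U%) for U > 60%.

U ≈ 53.7 %

Drainage path length: H_d = H/2 = 3.55 m (double drainage).
T_v = c_v·t/H_d² = 0.95×3/3.55² = 0.22615.
T_v = 0.22615 corresponds to the U ≤ 60% branch:
U = √(4T_v/π) = 0.5366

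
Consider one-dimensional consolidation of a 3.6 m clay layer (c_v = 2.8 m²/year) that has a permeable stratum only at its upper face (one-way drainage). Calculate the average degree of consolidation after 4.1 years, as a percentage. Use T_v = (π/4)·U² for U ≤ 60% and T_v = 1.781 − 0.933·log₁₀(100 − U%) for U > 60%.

Drainage path length: H_d = H = 3.6 m (single drainage).
T_v = c_v·t/H_d² = 2.8×4.1/3.6² = 0.8858.
T_v = 0.8858 corresponds to the U > 60% branch:
U = 1 − 10^((1.781 − T_v)/0.933)/100 = 0.9089

U ≈ 90.9 %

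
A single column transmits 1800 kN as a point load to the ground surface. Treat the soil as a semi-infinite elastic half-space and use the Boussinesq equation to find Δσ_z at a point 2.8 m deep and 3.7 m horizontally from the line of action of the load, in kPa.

Δσ_z ≈ 8.77 kPa

Boussinesq vertical stress below a point load on an elastic half-space:
Δσ_z = 3P/(2πz²) · [1 + (r/z)²]^(−5/2)
r/z = 3.7/2.8 = 1.3214; [1+(r/z)²]^(−5/2) = 0.080017.
Δσ_z = 3×1800/(2π×2.8²) × 0.080017 = 109.62 × 0.080017 = 8.771 kPa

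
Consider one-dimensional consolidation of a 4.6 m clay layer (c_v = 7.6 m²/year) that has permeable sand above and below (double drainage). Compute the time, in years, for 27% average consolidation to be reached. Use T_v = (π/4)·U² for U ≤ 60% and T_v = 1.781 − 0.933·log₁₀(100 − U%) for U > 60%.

Drainage path length: H_d = H/2 = 2.3 m (double drainage).
U ≤ 60%: T_v = (π/4)·U² = (π/4)×0.27² = 0.057256.
t = T_v·H_d²/c_v = 0.057256×2.3²/7.6 = 0.03985 years.

t ≈ 0.0399 years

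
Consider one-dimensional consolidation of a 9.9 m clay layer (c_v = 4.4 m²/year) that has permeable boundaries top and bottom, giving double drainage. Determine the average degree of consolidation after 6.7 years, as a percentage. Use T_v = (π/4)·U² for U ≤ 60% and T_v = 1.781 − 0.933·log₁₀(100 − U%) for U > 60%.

Drainage path length: H_d = H/2 = 4.95 m (double drainage).
T_v = c_v·t/H_d² = 4.4×6.7/4.95² = 1.2031.
T_v = 1.2031 corresponds to the U > 60% branch:
U = 1 − 10^((1.781 − T_v)/0.933)/100 = 0.9584

U ≈ 95.8 %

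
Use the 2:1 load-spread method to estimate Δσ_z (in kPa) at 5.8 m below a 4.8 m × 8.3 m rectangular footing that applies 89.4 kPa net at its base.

Δσ_z ≈ 23.8 kPa

By the 2:1 method the load spreads at 1 horizontal : 2 vertical, so at depth z the loaded area has grown by z in each plan dimension:
Δσ = qBL/((B+z)(L+z)) = 89.4×4.8×8.3/((4.8+5.8)(8.3+5.8)) = 23.83 kPa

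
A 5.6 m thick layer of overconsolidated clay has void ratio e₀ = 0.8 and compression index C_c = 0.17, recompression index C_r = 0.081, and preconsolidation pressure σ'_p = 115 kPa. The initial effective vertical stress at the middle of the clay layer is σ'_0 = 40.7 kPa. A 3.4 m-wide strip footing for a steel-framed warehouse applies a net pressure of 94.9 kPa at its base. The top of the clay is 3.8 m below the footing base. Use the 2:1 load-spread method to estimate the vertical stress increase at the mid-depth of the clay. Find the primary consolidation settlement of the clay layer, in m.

Mid-depth of clay below the footing base: z = 3.8 + 5.6/2 = 6.6 m.
Stress increase at mid-clay by the 2:1 spreading method:
Δσ = qB/(B+z) = 94.9×3.4/(3.4+6.6) = 32.266 kPa
Final effective stress: σ'_f = 40.7 + 32.266 = 72.966 kPa.
σ'_f = 72.966 ≤ σ'_p = 115 kPa, so the clay remains overconsolidated and only the recompression index applies:
S_c = C_r·H/(1+e₀)·log₁₀(σ'_f/σ'_0) = 0.081×5.6/1.8×log₁₀(72.966/40.7)
    = 0.252 × 0.25353 = 0.06389 m

S_c ≈ 0.0639 m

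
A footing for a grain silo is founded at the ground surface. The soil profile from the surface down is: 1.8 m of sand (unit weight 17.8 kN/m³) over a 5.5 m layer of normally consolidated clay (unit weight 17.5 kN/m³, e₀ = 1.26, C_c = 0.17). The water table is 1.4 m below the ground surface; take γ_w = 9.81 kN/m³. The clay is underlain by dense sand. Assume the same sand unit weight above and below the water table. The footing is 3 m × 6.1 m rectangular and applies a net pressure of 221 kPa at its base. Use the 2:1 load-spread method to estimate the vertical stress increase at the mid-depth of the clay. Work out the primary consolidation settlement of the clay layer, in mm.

Mid-depth of clay below the ground surface: z = 1.8 + 5.5/2 = 4.55 m.
Total vertical stress at mid-clay: σ_v = 17.8×1.8 + 17.5×2.75 = 80.165 kPa.
Pore pressure: u = 9.81×(4.55 − 1.4) = 30.902 kPa.
Initial effective stress: σ'_0 = σ_v − u = 80.165 − 30.902 = 49.263 kPa.
Stress increase at mid-clay by the 2:1 spreading method:
Δσ = qBL/((B+z)(L+z)) = 221×3×6.1/((3+4.55)(6.1+4.55)) = 50.298 kPa
Final effective stress: σ'_f = σ'_0 + Δσ = 49.263 + 50.298 = 99.561 kPa.
Normally consolidated clay, so the full stress increment lies on the virgin compression line:
S_c = C_c·H/(1+e₀)·log₁₀(σ'_f/σ'_0) = 0.17×5.5/(1+1.26)×log₁₀(99.561/49.263)
    = 0.41372 × 0.30557 = 0.1264 m

S_c ≈ 126 mm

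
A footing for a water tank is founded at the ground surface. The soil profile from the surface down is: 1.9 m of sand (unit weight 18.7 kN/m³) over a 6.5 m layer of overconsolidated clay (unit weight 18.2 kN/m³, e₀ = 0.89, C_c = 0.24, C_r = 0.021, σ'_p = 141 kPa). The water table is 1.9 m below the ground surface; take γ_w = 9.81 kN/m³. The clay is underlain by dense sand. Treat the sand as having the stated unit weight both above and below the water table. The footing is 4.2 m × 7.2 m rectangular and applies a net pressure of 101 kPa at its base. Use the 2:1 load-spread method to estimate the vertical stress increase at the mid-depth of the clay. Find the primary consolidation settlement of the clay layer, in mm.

S_c ≈ 11 mm

Mid-depth of clay below the ground surface: z = 1.9 + 6.5/2 = 5.15 m.
Total vertical stress at mid-clay: σ_v = 18.7×1.9 + 18.2×3.25 = 94.68 kPa.
Pore pressure: u = 9.81×(5.15 − 1.9) = 31.883 kPa.
Initial effective stress: σ'_0 = σ_v − u = 94.68 − 31.883 = 62.797 kPa.
Stress increase at mid-clay by the 2:1 spreading method:
Δσ = qBL/((B+z)(L+z)) = 101×4.2×7.2/((4.2+5.15)(7.2+5.15)) = 26.45 kPa
Final effective stress: σ'_f = 62.797 + 26.45 = 89.247 kPa.
σ'_f = 89.247 ≤ σ'_p = 141 kPa, so the clay remains overconsolidated and only the recompression index applies:
S_c = C_r·H/(1+e₀)·log₁₀(σ'_f/σ'_0) = 0.021×6.5/1.89×log₁₀(89.247/62.797)
    = 0.072223 × 0.15265 = 0.01102 m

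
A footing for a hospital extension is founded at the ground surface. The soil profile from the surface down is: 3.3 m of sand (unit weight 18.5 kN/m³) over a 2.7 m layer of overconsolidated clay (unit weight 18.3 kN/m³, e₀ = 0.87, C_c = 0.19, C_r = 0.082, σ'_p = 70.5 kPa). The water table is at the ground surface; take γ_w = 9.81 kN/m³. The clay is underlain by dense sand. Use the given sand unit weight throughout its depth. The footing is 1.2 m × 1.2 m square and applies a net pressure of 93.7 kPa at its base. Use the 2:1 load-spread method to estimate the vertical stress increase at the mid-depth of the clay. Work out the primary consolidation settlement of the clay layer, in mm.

Mid-depth of clay below the ground surface: z = 3.3 + 2.7/2 = 4.65 m.
Total vertical stress at mid-clay: σ_v = 18.5×3.3 + 18.3×1.35 = 85.755 kPa.
Pore pressure: u = 9.81×(4.65 − 0) = 45.617 kPa.
Initial effective stress: σ'_0 = σ_v − u = 85.755 − 45.617 = 40.138 kPa.
Stress increase at mid-clay by the 2:1 spreading method:
Δσ = qBL/((B+z)(L+z)) = 93.7×1.2×1.2/((1.2+4.65)(1.2+4.65)) = 3.9427 kPa
Final effective stress: σ'_f = 40.138 + 3.9427 = 44.081 kPa.
σ'_f = 44.081 ≤ σ'_p = 70.5 kPa, so the clay remains overconsolidated and only the recompression index applies:
S_c = C_r·H/(1+e₀)·log₁₀(σ'_f/σ'_0) = 0.082×2.7/1.87×log₁₀(44.081/40.138)
    = 0.1184 × 0.040696 = 0.004818 m

S_c ≈ 4.82 mm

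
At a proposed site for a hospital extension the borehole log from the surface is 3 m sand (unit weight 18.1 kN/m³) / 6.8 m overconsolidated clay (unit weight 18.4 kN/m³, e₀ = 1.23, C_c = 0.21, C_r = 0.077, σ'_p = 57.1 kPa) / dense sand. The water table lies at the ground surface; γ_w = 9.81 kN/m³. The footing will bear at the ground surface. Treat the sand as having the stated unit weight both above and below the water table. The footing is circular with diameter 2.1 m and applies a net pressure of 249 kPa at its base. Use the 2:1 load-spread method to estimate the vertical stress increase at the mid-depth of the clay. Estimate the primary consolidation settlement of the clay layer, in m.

S_c ≈ 0.0593 m

Mid-depth of clay below the ground surface: z = 3 + 6.8/2 = 6.4 m.
Total vertical stress at mid-clay: σ_v = 18.1×3 + 18.4×3.4 = 116.86 kPa.
Pore pressure: u = 9.81×(6.4 − 0) = 62.784 kPa.
Initial effective stress: σ'_0 = σ_v − u = 116.86 − 62.784 = 54.076 kPa.
Stress increase at mid-clay by the 2:1 spreading method:
Δσ ≈ qD²/(D+z)² = 249×2.1²/(2.1+6.4)² = 15.198 kPa
Final effective stress: σ'_f = 54.076 + 15.198 = 69.274 kPa.
σ'_f = 69.274 > σ'_p = 57.1 kPa, so the stress path crosses the preconsolidation pressure — recompression up to σ'_p, then virgin compression beyond:
S_c = H/(1+e₀)·[C_r·log₁₀(σ'_p/σ'_0) + C_c·log₁₀(σ'_f/σ'_p)]
    = 6.8/2.23 × [0.077×log₁₀(57.1/54.076) + 0.21×log₁₀(69.274/57.1)]
    = 3.0493 × [0.0018196 + 0.017626] = 0.0593 m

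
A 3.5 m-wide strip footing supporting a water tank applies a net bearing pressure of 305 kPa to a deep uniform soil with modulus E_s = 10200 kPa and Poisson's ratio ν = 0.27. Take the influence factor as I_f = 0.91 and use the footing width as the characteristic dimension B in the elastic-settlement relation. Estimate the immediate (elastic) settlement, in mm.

S_e ≈ 88.3 mm

Immediate (elastic) settlement: S_e = q·B·(1−ν²)/E_s · I_f.
S_e = 305 × 3.5 × (1 − 0.27²) / 10200 × 0.91
    = 305 × 3.5 × 0.9271 / 10200 × 0.91
    = 0.08829 m = 88.29 mm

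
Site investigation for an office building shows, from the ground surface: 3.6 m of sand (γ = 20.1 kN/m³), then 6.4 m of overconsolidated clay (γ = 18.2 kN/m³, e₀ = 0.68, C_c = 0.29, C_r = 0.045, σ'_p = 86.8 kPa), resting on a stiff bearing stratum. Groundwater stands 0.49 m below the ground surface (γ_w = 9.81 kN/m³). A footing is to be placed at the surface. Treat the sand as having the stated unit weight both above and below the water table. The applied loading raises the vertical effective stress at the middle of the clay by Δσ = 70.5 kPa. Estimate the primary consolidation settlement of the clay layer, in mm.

Mid-depth of clay below the ground surface: z = 3.6 + 6.4/2 = 6.8 m.
Total vertical stress at mid-clay: σ_v = 20.1×3.6 + 18.2×3.2 = 130.6 kPa.
Pore pressure: u = 9.81×(6.8 − 0.49) = 61.901 kPa.
Initial effective stress: σ'_0 = σ_v − u = 130.6 − 61.901 = 68.699 kPa.
Final effective stress: σ'_f = 68.699 + 70.5 = 139.2 kPa.
σ'_f = 139.2 > σ'_p = 86.8 kPa, so the stress path crosses the preconsolidation pressure — recompression up to σ'_p, then virgin compression beyond:
S_c = H/(1+e₀)·[C_r·log₁₀(σ'_p/σ'_0) + C_c·log₁₀(σ'_f/σ'_p)]
    = 6.4/1.68 × [0.045×log₁₀(86.8/68.699) + 0.29×log₁₀(139.2/86.8)]
    = 3.8095 × [0.0045706 + 0.059485] = 0.244 m

S_c ≈ 244 mm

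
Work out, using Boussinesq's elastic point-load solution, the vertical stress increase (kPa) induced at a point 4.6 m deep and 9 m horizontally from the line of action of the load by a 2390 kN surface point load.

Boussinesq vertical stress below a point load on an elastic half-space:
Δσ_z = 3P/(2πz²) · [1 + (r/z)²]^(−5/2)
r/z = 9/4.6 = 1.9565; [1+(r/z)²]^(−5/2) = 0.019525.
Δσ_z = 3×2390/(2π×4.6²) × 0.019525 = 53.929 × 0.019525 = 1.053 kPa

Δσ_z ≈ 1.05 kPa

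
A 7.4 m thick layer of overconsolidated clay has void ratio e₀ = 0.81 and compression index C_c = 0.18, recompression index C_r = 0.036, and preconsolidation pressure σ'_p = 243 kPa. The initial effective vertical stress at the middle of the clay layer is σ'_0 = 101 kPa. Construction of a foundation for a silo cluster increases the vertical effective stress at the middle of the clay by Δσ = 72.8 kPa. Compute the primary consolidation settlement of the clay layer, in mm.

S_c ≈ 34.7 mm

Final effective stress: σ'_f = 101 + 72.8 = 173.8 kPa.
σ'_f = 173.8 ≤ σ'_p = 243 kPa, so the clay remains overconsolidated and only the recompression index applies:
S_c = C_r·H/(1+e₀)·log₁₀(σ'_f/σ'_0) = 0.036×7.4/1.81×log₁₀(173.8/101)
    = 0.14718 × 0.23573 = 0.0347 m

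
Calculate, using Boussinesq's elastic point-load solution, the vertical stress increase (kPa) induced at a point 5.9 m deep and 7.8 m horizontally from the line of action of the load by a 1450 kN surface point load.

Boussinesq vertical stress below a point load on an elastic half-space:
Δσ_z = 3P/(2πz²) · [1 + (r/z)²]^(−5/2)
r/z = 7.8/5.9 = 1.322; [1+(r/z)²]^(−5/2) = 0.0799.
Δσ_z = 3×1450/(2π×5.9²) × 0.0799 = 19.889 × 0.0799 = 1.589 kPa

Δσ_z ≈ 1.59 kPa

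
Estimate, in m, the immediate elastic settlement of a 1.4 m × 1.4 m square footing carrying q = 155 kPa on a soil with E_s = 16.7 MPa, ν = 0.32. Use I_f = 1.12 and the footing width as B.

S_e ≈ 0.0131 m

Immediate (elastic) settlement: S_e = q·B·(1−ν²)/E_s · I_f.
E_s = 16.7 MPa = 16700 kPa.
S_e = 155 × 1.4 × (1 − 0.32²) / 16700 × 1.12
    = 155 × 1.4 × 0.8976 / 16700 × 1.12
    = 0.01306 m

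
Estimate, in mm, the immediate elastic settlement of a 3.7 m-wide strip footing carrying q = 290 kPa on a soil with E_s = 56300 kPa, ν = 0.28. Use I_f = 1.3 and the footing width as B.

Immediate (elastic) settlement: S_e = q·B·(1−ν²)/E_s · I_f.
S_e = 290 × 3.7 × (1 − 0.28²) / 56300 × 1.3
    = 290 × 3.7 × 0.9216 / 56300 × 1.3
    = 0.02283 m = 22.83 mm

S_e ≈ 22.8 mm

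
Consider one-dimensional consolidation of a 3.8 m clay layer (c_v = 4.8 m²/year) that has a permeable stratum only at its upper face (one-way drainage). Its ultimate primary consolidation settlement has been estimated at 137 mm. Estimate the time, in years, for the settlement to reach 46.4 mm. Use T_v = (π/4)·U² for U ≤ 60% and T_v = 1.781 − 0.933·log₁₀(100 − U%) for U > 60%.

Drainage path length: H_d = H = 3.8 m (single drainage).
U = S(t)/S_ult = 46.4/137 = 0.3387.
U ≤ 60%: T_v = (π/4)·U² = (π/4)×0.33869² = 0.090092.
t = T_v·H_d²/c_v = 0.090092×3.8²/4.8 = 0.271 years.

t ≈ 0.271 years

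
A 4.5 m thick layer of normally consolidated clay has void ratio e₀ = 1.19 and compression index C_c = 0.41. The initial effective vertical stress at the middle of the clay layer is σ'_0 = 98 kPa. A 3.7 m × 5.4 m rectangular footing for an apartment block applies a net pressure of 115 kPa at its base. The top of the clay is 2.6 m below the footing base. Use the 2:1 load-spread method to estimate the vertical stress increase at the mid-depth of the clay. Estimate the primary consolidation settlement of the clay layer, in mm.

Mid-depth of clay below the footing base: z = 2.6 + 4.5/2 = 4.85 m.
Stress increase at mid-clay by the 2:1 spreading method:
Δσ = qBL/((B+z)(L+z)) = 115×3.7×5.4/((3.7+4.85)(5.4+4.85)) = 26.218 kPa
Final effective stress: σ'_f = σ'_0 + Δσ = 98 + 26.218 = 124.22 kPa.
Normally consolidated clay, so the full stress increment lies on the virgin compression line:
S_c = C_c·H/(1+e₀)·log₁₀(σ'_f/σ'_0) = 0.41×4.5/(1+1.19)×log₁₀(124.22/98)
    = 0.84247 × 0.10297 = 0.08675 m

S_c ≈ 86.7 mm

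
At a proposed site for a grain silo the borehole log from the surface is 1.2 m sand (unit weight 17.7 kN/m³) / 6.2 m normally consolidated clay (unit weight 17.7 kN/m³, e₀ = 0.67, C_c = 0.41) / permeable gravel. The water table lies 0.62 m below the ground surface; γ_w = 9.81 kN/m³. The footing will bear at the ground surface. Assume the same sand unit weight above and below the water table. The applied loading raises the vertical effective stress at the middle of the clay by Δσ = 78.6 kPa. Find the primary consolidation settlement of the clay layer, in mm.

S_c ≈ 718 mm

Mid-depth of clay below the ground surface: z = 1.2 + 6.2/2 = 4.3 m.
Total vertical stress at mid-clay: σ_v = 17.7×1.2 + 17.7×3.1 = 76.11 kPa.
Pore pressure: u = 9.81×(4.3 − 0.62) = 36.101 kPa.
Initial effective stress: σ'_0 = σ_v − u = 76.11 − 36.101 = 40.009 kPa.
Final effective stress: σ'_f = σ'_0 + Δσ = 40.009 + 78.6 = 118.61 kPa.
Normally consolidated clay, so the full stress increment lies on the virgin compression line:
S_c = C_c·H/(1+e₀)·log₁₀(σ'_f/σ'_0) = 0.41×6.2/(1+0.67)×log₁₀(118.61/40.009)
    = 1.5222 × 0.47196 = 0.7184 m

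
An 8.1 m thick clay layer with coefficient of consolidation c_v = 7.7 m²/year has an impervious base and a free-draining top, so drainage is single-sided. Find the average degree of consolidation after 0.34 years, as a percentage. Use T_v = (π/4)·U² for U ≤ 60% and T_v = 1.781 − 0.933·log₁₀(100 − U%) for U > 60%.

U ≈ 22.5 %

Drainage path length: H_d = H = 8.1 m (single drainage).
T_v = c_v·t/H_d² = 7.7×0.34/8.1² = 0.039902.
T_v = 0.039902 corresponds to the U ≤ 60% branch:
U = √(4T_v/π) = 0.2254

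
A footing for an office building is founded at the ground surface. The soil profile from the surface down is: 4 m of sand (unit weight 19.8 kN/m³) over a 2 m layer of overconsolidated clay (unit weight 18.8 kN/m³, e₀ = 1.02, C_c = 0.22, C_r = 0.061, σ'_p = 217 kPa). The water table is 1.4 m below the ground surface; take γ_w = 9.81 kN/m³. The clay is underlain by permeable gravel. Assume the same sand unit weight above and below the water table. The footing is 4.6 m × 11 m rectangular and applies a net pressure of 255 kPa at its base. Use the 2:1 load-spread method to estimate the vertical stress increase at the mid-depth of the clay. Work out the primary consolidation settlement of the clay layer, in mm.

Mid-depth of clay below the ground surface: z = 4 + 2/2 = 5 m.
Total vertical stress at mid-clay: σ_v = 19.8×4 + 18.8×1 = 98 kPa.
Pore pressure: u = 9.81×(5 − 1.4) = 35.316 kPa.
Initial effective stress: σ'_0 = σ_v − u = 98 − 35.316 = 62.684 kPa.
Stress increase at mid-clay by the 2:1 spreading method:
Δσ = qBL/((B+z)(L+z)) = 255×4.6×11/((4.6+5)(11+5)) = 84.004 kPa
Final effective stress: σ'_f = 62.684 + 84.004 = 146.69 kPa.
σ'_f = 146.69 ≤ σ'_p = 217 kPa, so the clay remains overconsolidated and only the recompression index applies:
S_c = C_r·H/(1+e₀)·log₁₀(σ'_f/σ'_0) = 0.061×2/2.02×log₁₀(146.69/62.684)
    = 0.060396 × 0.36924 = 0.0223 m

S_c ≈ 22.3 mm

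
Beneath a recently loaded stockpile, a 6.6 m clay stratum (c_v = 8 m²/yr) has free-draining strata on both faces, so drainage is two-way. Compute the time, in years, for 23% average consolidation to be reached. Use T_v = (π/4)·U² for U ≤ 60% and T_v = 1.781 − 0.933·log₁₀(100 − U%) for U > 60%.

t ≈ 0.0566 years

Drainage path length: H_d = H/2 = 3.3 m (double drainage).
U ≤ 60%: T_v = (π/4)·U² = (π/4)×0.23² = 0.041548.
t = T_v·H_d²/c_v = 0.041548×3.3²/8 = 0.05656 years.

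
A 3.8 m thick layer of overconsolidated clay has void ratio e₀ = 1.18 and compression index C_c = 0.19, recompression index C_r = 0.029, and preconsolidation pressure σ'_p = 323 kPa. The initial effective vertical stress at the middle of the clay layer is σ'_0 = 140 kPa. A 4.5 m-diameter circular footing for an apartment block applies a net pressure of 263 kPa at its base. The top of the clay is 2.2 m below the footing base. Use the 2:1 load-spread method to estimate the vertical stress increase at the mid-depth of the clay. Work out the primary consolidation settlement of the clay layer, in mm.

Mid-depth of clay below the footing base: z = 2.2 + 3.8/2 = 4.1 m.
Stress increase at mid-clay by the 2:1 spreading method:
Δσ ≈ qD²/(D+z)² = 263×4.5²/(4.5+4.1)² = 72.009 kPa
Final effective stress: σ'_f = 140 + 72.009 = 212.01 kPa.
σ'_f = 212.01 ≤ σ'_p = 323 kPa, so the clay remains overconsolidated and only the recompression index applies:
S_c = C_r·H/(1+e₀)·log₁₀(σ'_f/σ'_0) = 0.029×3.8/2.18×log₁₀(212.01/140)
    = 0.05055 × 0.18023 = 0.009111 m

S_c ≈ 9.11 mm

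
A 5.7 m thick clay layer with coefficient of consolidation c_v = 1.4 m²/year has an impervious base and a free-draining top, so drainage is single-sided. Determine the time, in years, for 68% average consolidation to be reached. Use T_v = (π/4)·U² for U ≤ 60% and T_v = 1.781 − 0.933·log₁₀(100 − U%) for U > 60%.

t ≈ 8.74 years

Drainage path length: H_d = H = 5.7 m (single drainage).
U > 60%: T_v = 1.781 − 0.933·log₁₀(100 − 68) = 0.3767.
t = T_v·H_d²/c_v = 0.3767×5.7²/1.4 = 8.742 years.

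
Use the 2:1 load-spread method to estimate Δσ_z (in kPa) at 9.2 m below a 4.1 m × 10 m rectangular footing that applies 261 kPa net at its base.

Δσ_z ≈ 41.9 kPa

By the 2:1 method the load spreads at 1 horizontal : 2 vertical, so at depth z the loaded area has grown by z in each plan dimension:
Δσ = qBL/((B+z)(L+z)) = 261×4.1×10/((4.1+9.2)(10+9.2)) = 41.906 kPa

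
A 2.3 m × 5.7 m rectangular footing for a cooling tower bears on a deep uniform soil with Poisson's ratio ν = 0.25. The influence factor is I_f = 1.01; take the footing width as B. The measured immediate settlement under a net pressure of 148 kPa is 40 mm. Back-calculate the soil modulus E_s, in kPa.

E_s ≈ 8060 kPa

S_e = q·B·(1−ν²)/E_s · I_f  ⇒  E_s = q·B·(1−ν²)·I_f / S_e.
E_s = 148 × 2.3 × 0.9375 × 1.01 / 0.04 = 8058 kPa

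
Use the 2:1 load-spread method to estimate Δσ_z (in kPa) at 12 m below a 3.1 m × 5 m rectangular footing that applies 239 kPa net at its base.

By the 2:1 method the load spreads at 1 horizontal : 2 vertical, so at depth z the loaded area has grown by z in each plan dimension:
Δσ = qBL/((B+z)(L+z)) = 239×3.1×5/((3.1+12)(5+12)) = 14.431 kPa

Δσ_z ≈ 14.4 kPa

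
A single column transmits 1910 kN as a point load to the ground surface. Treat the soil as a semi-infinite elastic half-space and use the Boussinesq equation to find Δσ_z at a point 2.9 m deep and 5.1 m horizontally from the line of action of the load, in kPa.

Δσ_z ≈ 3.2 kPa

Boussinesq vertical stress below a point load on an elastic half-space:
Δσ_z = 3P/(2πz²) · [1 + (r/z)²]^(−5/2)
r/z = 5.1/2.9 = 1.7586; [1+(r/z)²]^(−5/2) = 0.02951.
Δσ_z = 3×1910/(2π×2.9²) × 0.02951 = 108.44 × 0.02951 = 3.2 kPa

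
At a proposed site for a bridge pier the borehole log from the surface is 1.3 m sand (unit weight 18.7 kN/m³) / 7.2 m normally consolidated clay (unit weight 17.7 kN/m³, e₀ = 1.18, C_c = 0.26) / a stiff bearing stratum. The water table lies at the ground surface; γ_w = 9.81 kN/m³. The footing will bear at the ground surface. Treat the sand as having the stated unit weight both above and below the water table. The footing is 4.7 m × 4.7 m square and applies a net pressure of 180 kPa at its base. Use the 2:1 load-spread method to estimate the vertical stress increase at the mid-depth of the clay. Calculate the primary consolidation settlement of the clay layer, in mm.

S_c ≈ 273 mm

Mid-depth of clay below the ground surface: z = 1.3 + 7.2/2 = 4.9 m.
Total vertical stress at mid-clay: σ_v = 18.7×1.3 + 17.7×3.6 = 88.03 kPa.
Pore pressure: u = 9.81×(4.9 − 0) = 48.069 kPa.
Initial effective stress: σ'_0 = σ_v − u = 88.03 − 48.069 = 39.961 kPa.
Stress increase at mid-clay by the 2:1 spreading method:
Δσ = qBL/((B+z)(L+z)) = 180×4.7×4.7/((4.7+4.9)(4.7+4.9)) = 43.145 kPa
Final effective stress: σ'_f = σ'_0 + Δσ = 39.961 + 43.145 = 83.106 kPa.
Normally consolidated clay, so the full stress increment lies on the virgin compression line:
S_c = C_c·H/(1+e₀)·log₁₀(σ'_f/σ'_0) = 0.26×7.2/(1+1.18)×log₁₀(83.106/39.961)
    = 0.85872 × 0.318 = 0.2731 m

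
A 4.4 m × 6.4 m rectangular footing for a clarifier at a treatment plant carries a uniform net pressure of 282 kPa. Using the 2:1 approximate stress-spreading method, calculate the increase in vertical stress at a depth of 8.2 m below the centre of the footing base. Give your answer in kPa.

Δσ_z ≈ 43.2 kPa

By the 2:1 method the load spreads at 1 horizontal : 2 vertical, so at depth z the loaded area has grown by z in each plan dimension:
Δσ = qBL/((B+z)(L+z)) = 282×4.4×6.4/((4.4+8.2)(6.4+8.2)) = 43.168 kPa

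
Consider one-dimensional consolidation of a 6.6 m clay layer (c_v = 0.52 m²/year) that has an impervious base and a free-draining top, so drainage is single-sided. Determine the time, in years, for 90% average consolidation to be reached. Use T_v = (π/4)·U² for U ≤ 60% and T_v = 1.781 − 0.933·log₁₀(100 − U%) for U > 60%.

t ≈ 71 years

Drainage path length: H_d = H = 6.6 m (single drainage).
U > 60%: T_v = 1.781 − 0.933·log₁₀(100 − 90) = 0.848.
t = T_v·H_d²/c_v = 0.848×6.6²/0.52 = 71.04 years.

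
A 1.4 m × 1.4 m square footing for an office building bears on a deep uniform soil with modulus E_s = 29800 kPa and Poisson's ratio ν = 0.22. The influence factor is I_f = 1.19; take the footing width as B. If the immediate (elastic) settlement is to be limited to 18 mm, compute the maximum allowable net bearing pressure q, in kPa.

S_e = q·B·(1−ν²)/E_s · I_f  ⇒  q = S_e·E_s / (B·(1−ν²)·I_f).
q = 0.018 × 29800 / (1.4 × 0.9516 × 1.19) = 338.3 kPa

q ≈ 338 kPa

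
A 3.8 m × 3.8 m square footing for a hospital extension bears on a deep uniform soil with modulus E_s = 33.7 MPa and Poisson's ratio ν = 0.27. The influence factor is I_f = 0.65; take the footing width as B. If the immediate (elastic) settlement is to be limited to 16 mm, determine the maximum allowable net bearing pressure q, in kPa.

E_s = 33.7 MPa = 33700 kPa.
S_e = q·B·(1−ν²)/E_s · I_f  ⇒  q = S_e·E_s / (B·(1−ν²)·I_f).
q = 0.016 × 33700 / (3.8 × 0.9271 × 0.65) = 235.5 kPa

q ≈ 235 kPa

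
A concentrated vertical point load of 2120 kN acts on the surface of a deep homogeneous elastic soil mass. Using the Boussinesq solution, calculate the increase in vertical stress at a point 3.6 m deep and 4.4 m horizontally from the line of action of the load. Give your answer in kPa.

Δσ_z ≈ 7.95 kPa

Boussinesq vertical stress below a point load on an elastic half-space:
Δσ_z = 3P/(2πz²) · [1 + (r/z)²]^(−5/2)
r/z = 4.4/3.6 = 1.2222; [1+(r/z)²]^(−5/2) = 0.10182.
Δσ_z = 3×2120/(2π×3.6²) × 0.10182 = 78.104 × 0.10182 = 7.953 kPa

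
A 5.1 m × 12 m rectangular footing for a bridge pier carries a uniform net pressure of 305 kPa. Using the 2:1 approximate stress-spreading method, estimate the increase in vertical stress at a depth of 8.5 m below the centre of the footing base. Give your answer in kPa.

By the 2:1 method the load spreads at 1 horizontal : 2 vertical, so at depth z the loaded area has grown by z in each plan dimension:
Δσ = qBL/((B+z)(L+z)) = 305×5.1×12/((5.1+8.5)(12+8.5)) = 66.951 kPa

Δσ_z ≈ 67 kPa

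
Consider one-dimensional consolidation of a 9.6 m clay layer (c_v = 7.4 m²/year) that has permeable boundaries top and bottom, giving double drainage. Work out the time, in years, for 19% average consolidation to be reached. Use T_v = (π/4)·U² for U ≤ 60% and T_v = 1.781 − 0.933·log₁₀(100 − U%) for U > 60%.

t ≈ 0.0883 years

Drainage path length: H_d = H/2 = 4.8 m (double drainage).
U ≤ 60%: T_v = (π/4)·U² = (π/4)×0.19² = 0.028353.
t = T_v·H_d²/c_v = 0.028353×4.8²/7.4 = 0.08828 years.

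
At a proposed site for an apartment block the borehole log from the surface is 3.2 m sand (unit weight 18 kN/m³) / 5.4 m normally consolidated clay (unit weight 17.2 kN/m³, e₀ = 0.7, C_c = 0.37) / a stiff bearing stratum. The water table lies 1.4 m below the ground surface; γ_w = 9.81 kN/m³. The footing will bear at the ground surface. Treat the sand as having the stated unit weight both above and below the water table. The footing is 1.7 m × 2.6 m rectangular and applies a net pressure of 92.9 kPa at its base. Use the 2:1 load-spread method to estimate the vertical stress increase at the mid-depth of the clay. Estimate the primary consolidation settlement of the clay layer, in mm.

S_c ≈ 51.5 mm

Mid-depth of clay below the ground surface: z = 3.2 + 5.4/2 = 5.9 m.
Total vertical stress at mid-clay: σ_v = 18×3.2 + 17.2×2.7 = 104.04 kPa.
Pore pressure: u = 9.81×(5.9 − 1.4) = 44.145 kPa.
Initial effective stress: σ'_0 = σ_v − u = 104.04 − 44.145 = 59.895 kPa.
Stress increase at mid-clay by the 2:1 spreading method:
Δσ = qBL/((B+z)(L+z)) = 92.9×1.7×2.6/((1.7+5.9)(2.6+5.9)) = 6.3563 kPa
Final effective stress: σ'_f = σ'_0 + Δσ = 59.895 + 6.3563 = 66.251 kPa.
Normally consolidated clay, so the full stress increment lies on the virgin compression line:
S_c = C_c·H/(1+e₀)·log₁₀(σ'_f/σ'_0) = 0.37×5.4/(1+0.7)×log₁₀(66.251/59.895)
    = 1.1753 × 0.043802 = 0.05148 m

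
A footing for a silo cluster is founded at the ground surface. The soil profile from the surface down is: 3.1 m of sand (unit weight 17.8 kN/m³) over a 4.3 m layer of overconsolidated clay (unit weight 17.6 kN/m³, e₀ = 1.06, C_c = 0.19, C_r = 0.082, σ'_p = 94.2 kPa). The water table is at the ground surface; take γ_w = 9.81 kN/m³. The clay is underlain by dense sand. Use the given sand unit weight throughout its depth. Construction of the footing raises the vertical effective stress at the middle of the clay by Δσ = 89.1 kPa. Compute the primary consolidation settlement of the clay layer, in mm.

S_c ≈ 117 mm

Mid-depth of clay below the ground surface: z = 3.1 + 4.3/2 = 5.25 m.
Total vertical stress at mid-clay: σ_v = 17.8×3.1 + 17.6×2.15 = 93.02 kPa.
Pore pressure: u = 9.81×(5.25 − 0) = 51.503 kPa.
Initial effective stress: σ'_0 = σ_v − u = 93.02 − 51.503 = 41.517 kPa.
Final effective stress: σ'_f = 41.517 + 89.1 = 130.62 kPa.
σ'_f = 130.62 > σ'_p = 94.2 kPa, so the stress path crosses the preconsolidation pressure — recompression up to σ'_p, then virgin compression beyond:
S_c = H/(1+e₀)·[C_r·log₁₀(σ'_p/σ'_0) + C_c·log₁₀(σ'_f/σ'_p)]
    = 4.3/2.06 × [0.082×log₁₀(94.2/41.517) + 0.19×log₁₀(130.62/94.2)]
    = 2.0874 × [0.029178 + 0.026972] = 0.1172 m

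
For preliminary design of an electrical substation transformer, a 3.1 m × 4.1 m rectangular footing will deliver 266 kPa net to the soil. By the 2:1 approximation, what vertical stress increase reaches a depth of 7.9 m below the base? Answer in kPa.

By the 2:1 method the load spreads at 1 horizontal : 2 vertical, so at depth z the loaded area has grown by z in each plan dimension:
Δσ = qBL/((B+z)(L+z)) = 266×3.1×4.1/((3.1+7.9)(4.1+7.9)) = 25.613 kPa

Δσ_z ≈ 25.6 kPa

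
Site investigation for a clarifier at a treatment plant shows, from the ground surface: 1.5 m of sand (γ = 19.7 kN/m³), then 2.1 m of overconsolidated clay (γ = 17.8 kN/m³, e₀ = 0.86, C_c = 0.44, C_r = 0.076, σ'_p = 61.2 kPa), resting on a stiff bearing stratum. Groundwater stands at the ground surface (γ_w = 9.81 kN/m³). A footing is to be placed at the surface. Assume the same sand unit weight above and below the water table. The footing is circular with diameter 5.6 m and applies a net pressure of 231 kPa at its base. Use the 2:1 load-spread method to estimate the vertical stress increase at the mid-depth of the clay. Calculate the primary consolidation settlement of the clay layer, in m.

Mid-depth of clay below the ground surface: z = 1.5 + 2.1/2 = 2.55 m.
Total vertical stress at mid-clay: σ_v = 19.7×1.5 + 17.8×1.05 = 48.24 kPa.
Pore pressure: u = 9.81×(2.55 − 0) = 25.015 kPa.
Initial effective stress: σ'_0 = σ_v − u = 48.24 − 25.015 = 23.225 kPa.
Stress increase at mid-clay by the 2:1 spreading method:
Δσ ≈ qD²/(D+z)² = 231×5.6²/(5.6+2.55)² = 109.06 kPa
Final effective stress: σ'_f = 23.225 + 109.06 = 132.28 kPa.
σ'_f = 132.28 > σ'_p = 61.2 kPa, so the stress path crosses the preconsolidation pressure — recompression up to σ'_p, then virgin compression beyond:
S_c = H/(1+e₀)·[C_r·log₁₀(σ'_p/σ'_0) + C_c·log₁₀(σ'_f/σ'_p)]
    = 2.1/1.86 × [0.076×log₁₀(61.2/23.225) + 0.44×log₁₀(132.28/61.2)]
    = 1.129 × [0.03198 + 0.14729] = 0.2024 m

S_c ≈ 0.202 m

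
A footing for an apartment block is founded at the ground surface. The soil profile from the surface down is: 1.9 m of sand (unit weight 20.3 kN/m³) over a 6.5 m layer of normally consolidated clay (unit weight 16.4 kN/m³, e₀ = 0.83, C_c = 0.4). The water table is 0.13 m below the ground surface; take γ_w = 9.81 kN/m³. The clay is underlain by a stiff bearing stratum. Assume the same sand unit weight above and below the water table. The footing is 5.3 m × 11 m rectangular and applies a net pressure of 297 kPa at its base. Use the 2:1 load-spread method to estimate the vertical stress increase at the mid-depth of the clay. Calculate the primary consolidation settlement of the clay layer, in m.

S_c ≈ 0.756 m

Mid-depth of clay below the ground surface: z = 1.9 + 6.5/2 = 5.15 m.
Total vertical stress at mid-clay: σ_v = 20.3×1.9 + 16.4×3.25 = 91.87 kPa.
Pore pressure: u = 9.81×(5.15 − 0.13) = 49.246 kPa.
Initial effective stress: σ'_0 = σ_v − u = 91.87 − 49.246 = 42.624 kPa.
Stress increase at mid-clay by the 2:1 spreading method:
Δσ = qBL/((B+z)(L+z)) = 297×5.3×11/((5.3+5.15)(11+5.15)) = 102.6 kPa
Final effective stress: σ'_f = σ'_0 + Δσ = 42.624 + 102.6 = 145.22 kPa.
Normally consolidated clay, so the full stress increment lies on the virgin compression line:
S_c = C_c·H/(1+e₀)·log₁₀(σ'_f/σ'_0) = 0.4×6.5/(1+0.83)×log₁₀(145.22/42.624)
    = 1.4208 × 0.53237 = 0.7564 m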